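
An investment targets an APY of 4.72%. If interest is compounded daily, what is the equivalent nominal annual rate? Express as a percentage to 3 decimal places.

(1 + r/365)^365 − 1 = 0.0472, so 1 + r/365 = 1.0472^(1/365).
r/365 = 0.000126, so r = 0.046123 = 4.612%.

4.612%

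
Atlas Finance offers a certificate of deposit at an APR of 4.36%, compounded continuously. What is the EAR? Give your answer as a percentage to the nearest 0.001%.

4.456%

With continuous compounding, EAR = e^0.0436 − 1.
e^0.0436 = 1.044564, so EAR = 0.044564 = 4.456%.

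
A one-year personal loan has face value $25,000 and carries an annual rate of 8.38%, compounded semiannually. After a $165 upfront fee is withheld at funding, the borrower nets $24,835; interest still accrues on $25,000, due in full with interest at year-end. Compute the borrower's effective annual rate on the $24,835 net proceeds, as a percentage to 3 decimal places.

Amount owed after one year: 25,000 × (1 + 0.0838/2)^2 = 25,000 × 1.085556 = $27,138.89.
Effective rate on net proceeds: 27,138.89 / 24,835 − 1 = 0.092768 = 9.277%.

9.277%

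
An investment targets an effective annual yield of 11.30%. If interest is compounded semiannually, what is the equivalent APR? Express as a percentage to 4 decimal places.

(1 + r/2)^2 − 1 = 0.1130, so 1 + r/2 = 1.1130^(1/2).
r/2 = 0.054988, so r = 0.109976 = 10.9976%.

10.9976%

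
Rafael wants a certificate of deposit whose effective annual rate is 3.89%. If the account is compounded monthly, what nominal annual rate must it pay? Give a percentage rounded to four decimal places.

3.8223%

(1 + r/12)^12 − 1 = 0.0389, so 1 + r/12 = 1.0389^(1/12).
r/12 = 0.003185, so r = 0.038223 = 3.8223%.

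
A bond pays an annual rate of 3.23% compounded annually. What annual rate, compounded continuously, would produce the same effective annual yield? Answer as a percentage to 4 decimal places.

3.1789%

Compounded annually, EAR = nominal = 0.032300.
Equivalent continuous rate: r = ln(1 + 0.032300) = 0.031789 = 3.1789%.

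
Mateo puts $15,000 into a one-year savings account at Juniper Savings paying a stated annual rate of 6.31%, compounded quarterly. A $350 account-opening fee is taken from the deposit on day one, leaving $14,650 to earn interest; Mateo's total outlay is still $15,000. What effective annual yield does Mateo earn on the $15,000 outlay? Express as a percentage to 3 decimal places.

3.977%

Value after one year: 14,650 × (1 + 0.0631/4)^4 = 14,650 × 1.064609 = $15,596.52.
Effective yield on the $15,000 outlay: 15,596.52 / 15,000 − 1 = 0.039768 = 3.977%.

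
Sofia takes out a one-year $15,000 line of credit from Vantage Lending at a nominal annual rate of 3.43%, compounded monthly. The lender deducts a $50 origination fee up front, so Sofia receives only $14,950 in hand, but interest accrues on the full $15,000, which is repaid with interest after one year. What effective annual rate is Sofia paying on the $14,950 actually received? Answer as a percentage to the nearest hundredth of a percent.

3.83%

Amount owed after one year: 15,000 × (1 + 0.0343/12)^12 = 15,000 × 1.034844 = $15,522.67.
Effective rate on net proceeds: 15,522.67 / 14,950 − 1 = 0.038305 = 3.83%.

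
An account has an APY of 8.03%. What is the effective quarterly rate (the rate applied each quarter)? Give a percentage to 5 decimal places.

1.94973%

The per-quarter rate i satisfies (1 + i)^4 = 1 + 0.0803.
i = 1.0803^(1/4) − 1 = 0.0194973 = 1.94973%.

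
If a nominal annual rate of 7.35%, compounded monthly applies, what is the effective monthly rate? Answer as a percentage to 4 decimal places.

0.6125%

With a nominal annual rate compounded monthly, the periodic rate is the nominal rate divided by 12.
i = 0.0735 / 12 = 0.0061250 = 0.6125%.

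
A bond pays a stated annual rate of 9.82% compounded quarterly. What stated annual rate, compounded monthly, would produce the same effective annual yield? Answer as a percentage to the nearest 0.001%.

EAR = (1 + 0.0982/4)^4 − 1 = 0.101876.
Solve (1 + r/12)^12 = 1.101876: r/12 = 1.101876^(1/12) − 1 = 0.008117, so r = 0.097407 = 9.741%.

9.741%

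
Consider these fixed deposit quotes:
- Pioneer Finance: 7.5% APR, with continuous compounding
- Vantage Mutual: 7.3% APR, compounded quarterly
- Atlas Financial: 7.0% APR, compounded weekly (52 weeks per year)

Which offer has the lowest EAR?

Pioneer Finance: e^0.075 − 1 = 7.788%
Vantage Mutual: (1 + 0.073/4)^4 − 1 = 7.502%
Atlas Financial: (1 + 0.070/52)^52 − 1 = 7.246%
The lowest effective annual rate is Atlas Financial at 7.246%.

Atlas Financial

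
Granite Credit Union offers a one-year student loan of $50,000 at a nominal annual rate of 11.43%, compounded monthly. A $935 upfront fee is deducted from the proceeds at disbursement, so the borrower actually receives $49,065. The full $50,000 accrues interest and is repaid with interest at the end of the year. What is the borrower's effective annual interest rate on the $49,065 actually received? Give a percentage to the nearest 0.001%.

14.183%

Amount owed after one year: 50,000 × (1 + 0.1143/12)^12 = 50,000 × 1.120482 = $56,024.11.
Effective rate on net proceeds: 56,024.11 / 49,065 − 1 = 0.141834 = 14.183%.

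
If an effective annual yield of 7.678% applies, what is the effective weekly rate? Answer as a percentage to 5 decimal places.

0.14236%

The per-week rate i satisfies (1 + i)^52 = 1 + 0.07678.
i = 1.07678^(1/52) − 1 = 0.0014236 = 0.14236%.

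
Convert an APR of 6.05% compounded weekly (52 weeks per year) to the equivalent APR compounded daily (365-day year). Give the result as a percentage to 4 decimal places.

6.0470%

EAR = (1 + 0.0605/52)^52 − 1 = 0.062330.
Solve (1 + r/365)^365 = 1.062330: r/365 = 1.062330^(1/365) − 1 = 0.000166, so r = 0.060470 = 6.0470%.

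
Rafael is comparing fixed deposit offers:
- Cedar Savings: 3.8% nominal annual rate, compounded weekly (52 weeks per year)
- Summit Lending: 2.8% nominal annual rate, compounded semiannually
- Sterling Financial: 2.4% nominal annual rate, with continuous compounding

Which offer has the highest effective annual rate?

Cedar Savings: (1 + 0.038/52)^52 − 1 = 3.872%
Summit Lending: (1 + 0.028/2)^2 − 1 = 2.820%
Sterling Financial: e^0.024 − 1 = 2.429%
The highest effective annual rate is Cedar Savings at 3.872%.

Cedar Savings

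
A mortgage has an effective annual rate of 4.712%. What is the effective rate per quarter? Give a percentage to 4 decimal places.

1.1577%

The per-quarter rate i satisfies (1 + i)^4 = 1 + 0.04712.
i = 1.04712^(1/4) − 1 = 0.0115774 = 1.1577%.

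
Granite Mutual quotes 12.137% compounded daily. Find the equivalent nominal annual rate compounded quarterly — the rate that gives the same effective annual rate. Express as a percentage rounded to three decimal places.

12.321%

EAR = (1 + 0.12137/365)^365 − 1 = 0.129020.
Solve (1 + r/4)^4 = 1.129020: r/4 = 1.129020^(1/4) − 1 = 0.030802, so r = 0.123209 = 12.321%.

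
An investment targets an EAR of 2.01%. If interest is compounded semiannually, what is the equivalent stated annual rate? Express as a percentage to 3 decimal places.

2.000%

(1 + r/2)^2 − 1 = 0.0201, so 1 + r/2 = 1.0201^(1/2).
r/2 = 0.010000, so r = 0.020000 = 2.000%.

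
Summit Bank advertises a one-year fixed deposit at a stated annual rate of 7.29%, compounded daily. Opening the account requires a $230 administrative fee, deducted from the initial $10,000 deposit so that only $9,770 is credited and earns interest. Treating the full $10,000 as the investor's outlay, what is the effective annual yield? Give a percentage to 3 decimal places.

Value after one year: 9,770 × (1 + 0.0729/365)^365 = 9,770 × 1.075615 = $10,508.76.
Effective yield on the $10,000 outlay: 10,508.76 / 10,000 − 1 = 0.050876 = 5.088%.

5.088%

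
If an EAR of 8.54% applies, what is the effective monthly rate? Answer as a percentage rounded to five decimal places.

The per-month rate i satisfies (1 + i)^12 = 1 + 0.0854.
i = 1.0854^(1/12) − 1 = 0.0068524 = 0.68524%.

0.68524%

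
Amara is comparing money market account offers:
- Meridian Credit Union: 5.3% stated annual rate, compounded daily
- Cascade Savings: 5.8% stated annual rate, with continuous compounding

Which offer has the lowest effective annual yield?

Meridian Credit Union: (1 + 0.053/365)^365 − 1 = 5.443%
Cascade Savings: e^0.058 − 1 = 5.971%
The lowest effective annual rate is Meridian Credit Union at 5.443%.

Meridian Credit Union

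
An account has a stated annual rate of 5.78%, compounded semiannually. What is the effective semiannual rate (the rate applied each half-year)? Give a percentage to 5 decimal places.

With a nominal annual rate compounded semiannually, the periodic rate is the nominal rate divided by 2.
i = 0.0578 / 2 = 0.0289000 = 2.89000%.

2.89000%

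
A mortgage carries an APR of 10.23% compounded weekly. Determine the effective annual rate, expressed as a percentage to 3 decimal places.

10.760%

EAR = (1 + 0.1023/52)^52 − 1.
= 1.107604 − 1 = 10.760%.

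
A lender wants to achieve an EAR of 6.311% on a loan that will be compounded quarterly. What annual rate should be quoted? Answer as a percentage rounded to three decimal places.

(1 + r/4)^4 − 1 = 0.06311, so 1 + r/4 = 1.06311^(1/4).
r/4 = 0.015417, so r = 0.061669 = 6.167%.

6.167%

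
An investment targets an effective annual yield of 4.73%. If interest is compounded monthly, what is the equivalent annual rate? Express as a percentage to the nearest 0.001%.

(1 + r/12)^12 − 1 = 0.0473, so 1 + r/12 = 1.0473^(1/12).
r/12 = 0.003859, so r = 0.046305 = 4.630%.

4.630%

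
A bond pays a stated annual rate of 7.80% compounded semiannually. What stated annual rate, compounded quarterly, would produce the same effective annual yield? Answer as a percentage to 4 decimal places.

7.7254%

EAR = (1 + 0.0780/2)^2 − 1 = 0.079521.
Solve (1 + r/4)^4 = 1.079521: r/4 = 1.079521^(1/4) − 1 = 0.019313, so r = 0.077254 = 7.7254%.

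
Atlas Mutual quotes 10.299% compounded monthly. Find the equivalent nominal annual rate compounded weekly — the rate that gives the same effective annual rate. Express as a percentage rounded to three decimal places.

10.265%

EAR = (1 + 0.10299/12)^12 − 1 = 0.107993.
Solve (1 + r/52)^52 = 1.107993: r/52 = 1.107993^(1/52) − 1 = 0.001974, so r = 0.102652 = 10.265%.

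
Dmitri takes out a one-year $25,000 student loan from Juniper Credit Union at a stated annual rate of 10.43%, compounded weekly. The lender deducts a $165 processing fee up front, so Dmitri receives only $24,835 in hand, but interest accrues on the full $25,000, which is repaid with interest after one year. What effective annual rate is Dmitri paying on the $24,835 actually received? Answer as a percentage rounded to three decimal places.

11.719%

Amount owed after one year: 25,000 × (1 + 0.1043/52)^52 = 25,000 × 1.109817 = $27,745.44.
Effective rate on net proceeds: 27,745.44 / 24,835 − 1 = 0.117191 = 11.719%.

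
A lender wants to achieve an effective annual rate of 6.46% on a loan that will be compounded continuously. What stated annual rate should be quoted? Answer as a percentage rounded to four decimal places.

6.2599%

Continuous: nominal r satisfies e^r − 1 = 0.0646.
r = ln(1 + 0.0646) = ln(1.0646) = 0.062599 = 6.2599%.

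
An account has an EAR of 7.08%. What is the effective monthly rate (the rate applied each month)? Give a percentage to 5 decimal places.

The per-month rate i satisfies (1 + i)^12 = 1 + 0.0708.
i = 1.0708^(1/12) − 1 = 0.0057168 = 0.57168%.

0.57168%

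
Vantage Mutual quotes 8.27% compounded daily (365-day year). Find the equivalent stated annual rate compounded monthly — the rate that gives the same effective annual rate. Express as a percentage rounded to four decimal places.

8.2976%

EAR = (1 + 0.0827/365)^365 − 1 = 0.086206.
Solve (1 + r/12)^12 = 1.086206: r/12 = 1.086206^(1/12) − 1 = 0.006915, so r = 0.082976 = 8.2976%.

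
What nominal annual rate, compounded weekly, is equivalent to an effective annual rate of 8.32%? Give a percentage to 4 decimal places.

(1 + r/52)^52 − 1 = 0.0832, so 1 + r/52 = 1.0832^(1/52).
r/52 = 0.001538, so r = 0.079981 = 7.9981%.

7.9981%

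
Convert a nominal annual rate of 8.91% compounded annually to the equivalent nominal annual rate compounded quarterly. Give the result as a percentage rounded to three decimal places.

Compounded annually, EAR = nominal = 0.089100.
Solve (1 + r/4)^4 = 1.089100: r/4 = 1.089100^(1/4) − 1 = 0.021567, so r = 0.086269 = 8.627%.

8.627%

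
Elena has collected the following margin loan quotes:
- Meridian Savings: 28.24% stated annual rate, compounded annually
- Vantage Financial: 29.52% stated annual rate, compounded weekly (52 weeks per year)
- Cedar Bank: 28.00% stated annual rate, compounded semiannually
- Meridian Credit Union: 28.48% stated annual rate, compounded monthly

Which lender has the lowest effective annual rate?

Meridian Savings

Meridian Savings: compounded annually, EAR = 28.240%
Vantage Financial: (1 + 0.2952/52)^52 − 1 = 34.227%
Cedar Bank: (1 + 0.2800/2)^2 − 1 = 29.960%
Meridian Credit Union: (1 + 0.2848/12)^12 − 1 = 32.508%
The lowest effective annual rate is Meridian Savings at 28.240%.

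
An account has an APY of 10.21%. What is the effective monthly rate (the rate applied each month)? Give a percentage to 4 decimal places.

The per-month rate i satisfies (1 + i)^12 = 1 + 0.1021.
i = 1.1021^(1/12) − 1 = 0.0081344 = 0.8134%.

0.8134%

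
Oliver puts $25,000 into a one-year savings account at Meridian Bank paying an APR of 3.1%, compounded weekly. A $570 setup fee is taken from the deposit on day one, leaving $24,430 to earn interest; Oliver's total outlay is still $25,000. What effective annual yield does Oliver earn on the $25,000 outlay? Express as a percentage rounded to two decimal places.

0.80%

Value after one year: 24,430 × (1 + 0.031/52)^52 = 24,430 × 1.031476 = $25,198.96.
Effective yield on the $25,000 outlay: 25,198.96 / 25,000 − 1 = 0.007958 = 0.80%.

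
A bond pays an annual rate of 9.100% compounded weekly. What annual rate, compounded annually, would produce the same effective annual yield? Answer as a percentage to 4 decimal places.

9.5182%

EAR = (1 + 0.09100/52)^52 − 1 = 0.095182.
Compounded annually, the equivalent nominal rate is the EAR itself: 9.5182%.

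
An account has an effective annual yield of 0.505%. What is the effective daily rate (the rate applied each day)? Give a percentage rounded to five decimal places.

The per-day rate i satisfies (1 + i)^365 = 1 + 0.00505.
i = 1.00505^(1/365) − 1 = 0.0000138 = 0.00138%.

0.00138%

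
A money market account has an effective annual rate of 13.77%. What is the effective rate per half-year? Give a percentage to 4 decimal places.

6.6630%

The per-half-year rate i satisfies (1 + i)^2 = 1 + 0.1377.
i = 1.1377^(1/2) − 1 = 0.0666302 = 6.6630%.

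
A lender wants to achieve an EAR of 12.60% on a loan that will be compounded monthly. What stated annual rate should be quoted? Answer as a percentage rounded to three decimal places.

11.926%

(1 + r/12)^12 − 1 = 0.1260, so 1 + r/12 = 1.1260^(1/12).
r/12 = 0.009938, so r = 0.119260 = 11.926%.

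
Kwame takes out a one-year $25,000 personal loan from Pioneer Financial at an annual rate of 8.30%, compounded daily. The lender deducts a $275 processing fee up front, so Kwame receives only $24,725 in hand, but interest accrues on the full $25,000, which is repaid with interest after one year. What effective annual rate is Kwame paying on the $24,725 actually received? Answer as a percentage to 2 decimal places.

Amount owed after one year: 25,000 × (1 + 0.0830/365)^365 = 25,000 × 1.086532 = $27,163.29.
Effective rate on net proceeds: 27,163.29 / 24,725 − 1 = 0.098616 = 9.86%.

9.86%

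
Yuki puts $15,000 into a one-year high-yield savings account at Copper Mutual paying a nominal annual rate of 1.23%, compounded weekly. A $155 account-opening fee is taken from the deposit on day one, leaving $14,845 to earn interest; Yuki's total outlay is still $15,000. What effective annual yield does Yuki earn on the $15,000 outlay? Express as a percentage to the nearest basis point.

Value after one year: 14,845 × (1 + 0.0123/52)^52 = 14,845 × 1.012374 = $15,028.70.
Effective yield on the $15,000 outlay: 15,028.70 / 15,000 − 1 = 0.001913 = 0.19%.

0.19%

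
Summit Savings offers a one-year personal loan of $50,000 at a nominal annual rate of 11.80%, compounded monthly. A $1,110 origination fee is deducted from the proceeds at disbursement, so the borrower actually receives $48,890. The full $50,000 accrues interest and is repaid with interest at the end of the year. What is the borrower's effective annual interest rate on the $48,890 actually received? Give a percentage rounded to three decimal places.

Amount owed after one year: 50,000 × (1 + 0.1180/12)^12 = 50,000 × 1.124596 = $56,229.79.
Effective rate on net proceeds: 56,229.79 / 48,890 − 1 = 0.150129 = 15.013%.

15.013%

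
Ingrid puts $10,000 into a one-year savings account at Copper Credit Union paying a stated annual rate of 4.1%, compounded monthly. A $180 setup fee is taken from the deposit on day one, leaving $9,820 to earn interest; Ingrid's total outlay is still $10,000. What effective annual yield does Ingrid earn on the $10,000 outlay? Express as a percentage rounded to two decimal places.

2.30%

Value after one year: 9,820 × (1 + 0.041/12)^12 = 9,820 × 1.041779 = $10,230.27.
Effective yield on the $10,000 outlay: 10,230.27 / 10,000 − 1 = 0.023027 = 2.30%.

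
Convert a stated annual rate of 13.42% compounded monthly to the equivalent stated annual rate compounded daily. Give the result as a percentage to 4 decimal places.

EAR = (1 + 0.1342/12)^12 − 1 = 0.142770.
Solve (1 + r/365)^365 = 1.142770: r/365 = 1.142770^(1/365) − 1 = 0.000366, so r = 0.133480 = 13.3480%.

13.3480%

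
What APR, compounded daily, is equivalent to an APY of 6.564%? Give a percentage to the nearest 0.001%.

(1 + r/365)^365 − 1 = 0.06564, so 1 + r/365 = 1.06564^(1/365).
r/365 = 0.000174, so r = 0.063581 = 6.358%.

6.358%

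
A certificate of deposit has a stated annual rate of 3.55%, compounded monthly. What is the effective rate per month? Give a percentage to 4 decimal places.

With a nominal annual rate compounded monthly, the periodic rate is the nominal rate divided by 12.
i = 0.0355 / 12 = 0.0029583 = 0.2958%.

0.2958%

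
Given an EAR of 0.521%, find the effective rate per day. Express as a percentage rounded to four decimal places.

The per-day rate i satisfies (1 + i)^365 = 1 + 0.00521.
i = 1.00521^(1/365) − 1 = 0.0000142 = 0.0014%.

0.0014%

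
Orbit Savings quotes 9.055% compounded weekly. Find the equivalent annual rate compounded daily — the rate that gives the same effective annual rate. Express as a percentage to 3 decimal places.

9.048%

EAR = (1 + 0.09055/52)^52 − 1 = 0.094690.
Solve (1 + r/365)^365 = 1.094690: r/365 = 1.094690^(1/365) − 1 = 0.000248, so r = 0.090482 = 9.048%.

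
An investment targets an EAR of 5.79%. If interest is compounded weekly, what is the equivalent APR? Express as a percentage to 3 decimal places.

(1 + r/52)^52 − 1 = 0.0579, so 1 + r/52 = 1.0579^(1/52).
r/52 = 0.001083, so r = 0.056316 = 5.632%.

5.632%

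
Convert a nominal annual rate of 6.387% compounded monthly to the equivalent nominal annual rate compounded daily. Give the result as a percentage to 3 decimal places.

6.371%

EAR = (1 + 0.06387/12)^12 − 1 = 0.065773.
Solve (1 + r/365)^365 = 1.065773: r/365 = 1.065773^(1/365) − 1 = 0.000175, so r = 0.063706 = 6.371%.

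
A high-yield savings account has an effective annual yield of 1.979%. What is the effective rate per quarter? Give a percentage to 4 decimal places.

The per-quarter rate i satisfies (1 + i)^4 = 1 + 0.01979.
i = 1.01979^(1/4) − 1 = 0.0049112 = 0.4911%.

0.4911%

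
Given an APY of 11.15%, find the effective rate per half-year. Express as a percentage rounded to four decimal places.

5.4277%

The per-half-year rate i satisfies (1 + i)^2 = 1 + 0.1115.
i = 1.1115^(1/2) − 1 = 0.0542770 = 5.4277%.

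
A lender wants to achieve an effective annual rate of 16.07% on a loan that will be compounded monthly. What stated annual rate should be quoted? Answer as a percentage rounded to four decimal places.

(1 + r/12)^12 − 1 = 0.1607, so 1 + r/12 = 1.1607^(1/12).
r/12 = 0.012496, so r = 0.149952 = 14.9952%.

14.9952%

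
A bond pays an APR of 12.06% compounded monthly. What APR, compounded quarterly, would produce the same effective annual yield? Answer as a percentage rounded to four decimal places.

EAR = (1 + 0.1206/12)^12 − 1 = 0.127495.
Solve (1 + r/4)^4 = 1.127495: r/4 = 1.127495^(1/4) − 1 = 0.030454, so r = 0.121816 = 12.1816%.

12.1816%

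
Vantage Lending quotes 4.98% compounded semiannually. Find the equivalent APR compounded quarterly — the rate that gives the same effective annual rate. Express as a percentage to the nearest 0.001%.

4.949%

EAR = (1 + 0.0498/2)^2 − 1 = 0.050420.
Solve (1 + r/4)^4 = 1.050420: r/4 = 1.050420^(1/4) − 1 = 0.012373, so r = 0.049494 = 4.949%.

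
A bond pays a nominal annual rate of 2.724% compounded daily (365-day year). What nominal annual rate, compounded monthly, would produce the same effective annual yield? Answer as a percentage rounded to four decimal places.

2.7270%

EAR = (1 + 0.02724/365)^365 − 1 = 0.027613.
Solve (1 + r/12)^12 = 1.027613: r/12 = 1.027613^(1/12) − 1 = 0.002272, so r = 0.027270 = 2.7270%.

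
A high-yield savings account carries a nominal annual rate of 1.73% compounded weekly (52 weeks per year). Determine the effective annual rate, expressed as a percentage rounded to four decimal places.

EAR = (1 + 0.0173/52)^52 − 1.
= 1.017448 − 1 = 1.7448%.

1.7448%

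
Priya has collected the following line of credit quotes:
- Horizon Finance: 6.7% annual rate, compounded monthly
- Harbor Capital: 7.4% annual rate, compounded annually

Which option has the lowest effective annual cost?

Horizon Finance: (1 + 0.067/12)^12 − 1 = 6.910%
Harbor Capital: compounded annually, EAR = 7.400%
The lowest effective annual rate is Horizon Finance at 6.910%.

Horizon Finance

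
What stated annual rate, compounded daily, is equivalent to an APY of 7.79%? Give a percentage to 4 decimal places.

(1 + r/365)^365 − 1 = 0.0779, so 1 + r/365 = 1.0779^(1/365).
r/365 = 0.000206, so r = 0.075022 = 7.5022%.

7.5022%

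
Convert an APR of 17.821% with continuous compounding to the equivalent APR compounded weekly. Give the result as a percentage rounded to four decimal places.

EAR under continuous compounding: e^0.17821 − 1 = 0.195076.
Solve (1 + r/52)^52 = 1.195076: r/52 = 1.195076^(1/52) − 1 = 0.003433, so r = 0.178516 = 17.8516%.

17.8516%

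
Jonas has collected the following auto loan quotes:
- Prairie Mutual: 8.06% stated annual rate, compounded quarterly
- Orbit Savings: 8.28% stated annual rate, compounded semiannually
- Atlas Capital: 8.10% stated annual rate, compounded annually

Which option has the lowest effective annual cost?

Prairie Mutual: (1 + 0.0806/4)^4 − 1 = 8.307%
Orbit Savings: (1 + 0.0828/2)^2 − 1 = 8.451%
Atlas Capital: compounded annually, EAR = 8.100%
The lowest effective annual rate is Atlas Capital at 8.100%.

Atlas Capital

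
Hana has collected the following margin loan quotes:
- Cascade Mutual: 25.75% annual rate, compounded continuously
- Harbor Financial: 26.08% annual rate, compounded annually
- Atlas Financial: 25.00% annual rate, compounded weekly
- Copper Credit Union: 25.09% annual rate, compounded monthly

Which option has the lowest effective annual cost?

Cascade Mutual: e^0.2575 − 1 = 29.369%
Harbor Financial: compounded annually, EAR = 26.080%
Atlas Financial: (1 + 0.2500/52)^52 − 1 = 28.326%
Copper Credit Union: (1 + 0.2509/12)^12 − 1 = 28.186%
The lowest effective annual rate is Harbor Financial at 26.080%.

Harbor Financial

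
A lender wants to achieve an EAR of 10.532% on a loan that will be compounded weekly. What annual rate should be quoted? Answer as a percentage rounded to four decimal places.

(1 + r/52)^52 − 1 = 0.10532, so 1 + r/52 = 1.10532^(1/52).
r/52 = 0.001928, so r = 0.100231 = 10.0231%.

10.0231%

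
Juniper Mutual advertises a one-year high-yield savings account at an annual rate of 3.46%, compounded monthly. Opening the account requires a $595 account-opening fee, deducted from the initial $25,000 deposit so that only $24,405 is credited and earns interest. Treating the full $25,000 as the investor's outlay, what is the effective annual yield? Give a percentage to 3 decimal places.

Value after one year: 24,405 × (1 + 0.0346/12)^12 = 24,405 × 1.035154 = $25,262.93.
Effective yield on the $25,000 outlay: 25,262.93 / 25,000 − 1 = 0.010517 = 1.052%.

1.052%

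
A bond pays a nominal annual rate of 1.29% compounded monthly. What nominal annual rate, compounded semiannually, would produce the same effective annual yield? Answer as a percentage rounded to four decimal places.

1.2935%

EAR = (1 + 0.0129/12)^12 − 1 = 0.012977.
Solve (1 + r/2)^2 = 1.012977: r/2 = 1.012977^(1/2) − 1 = 0.006467, so r = 0.012935 = 1.2935%.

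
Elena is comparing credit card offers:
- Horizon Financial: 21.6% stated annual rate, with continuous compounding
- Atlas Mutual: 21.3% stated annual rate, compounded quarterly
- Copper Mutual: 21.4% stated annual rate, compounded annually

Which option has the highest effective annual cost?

Horizon Financial: e^0.216 − 1 = 24.110%
Atlas Mutual: (1 + 0.213/4)^4 − 1 = 23.063%
Copper Mutual: compounded annually, EAR = 21.400%
The highest effective annual rate is Horizon Financial at 24.110%.

Horizon Financial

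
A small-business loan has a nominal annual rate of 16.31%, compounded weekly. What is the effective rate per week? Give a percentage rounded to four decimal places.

0.3137%

With a nominal annual rate compounded weekly, the periodic rate is the nominal rate divided by 52.
i = 0.1631 / 52 = 0.0031365 = 0.3137%.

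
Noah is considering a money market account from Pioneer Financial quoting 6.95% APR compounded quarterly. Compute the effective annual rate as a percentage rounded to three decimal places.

7.133%

EAR = (1 + 0.0695/4)^4 − 1.
= (1 + 0.017375)^4 − 1 = 1.071332 − 1 = 7.133%.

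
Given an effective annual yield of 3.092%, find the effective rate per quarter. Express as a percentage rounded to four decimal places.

The per-quarter rate i satisfies (1 + i)^4 = 1 + 0.03092.
i = 1.03092^(1/4) − 1 = 0.0076420 = 0.7642%.

0.7642%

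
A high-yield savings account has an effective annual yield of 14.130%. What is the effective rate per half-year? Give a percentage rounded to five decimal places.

6.83164%

The per-half-year rate i satisfies (1 + i)^2 = 1 + 0.14130.
i = 1.14130^(1/2) − 1 = 0.0683164 = 6.83164%.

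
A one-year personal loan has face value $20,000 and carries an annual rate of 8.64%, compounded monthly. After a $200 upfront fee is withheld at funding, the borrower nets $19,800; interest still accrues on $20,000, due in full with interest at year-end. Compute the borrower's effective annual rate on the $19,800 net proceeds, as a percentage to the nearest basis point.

10.09%

Amount owed after one year: 20,000 × (1 + 0.0864/12)^12 = 20,000 × 1.089905 = $21,798.10.
Effective rate on net proceeds: 21,798.10 / 19,800 − 1 = 0.100914 = 10.09%.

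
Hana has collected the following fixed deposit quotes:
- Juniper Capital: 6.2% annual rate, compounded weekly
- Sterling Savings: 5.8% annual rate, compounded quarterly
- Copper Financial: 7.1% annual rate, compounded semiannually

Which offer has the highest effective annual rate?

Juniper Capital: (1 + 0.062/52)^52 − 1 = 6.392%
Sterling Savings: (1 + 0.058/4)^4 − 1 = 5.927%
Copper Financial: (1 + 0.071/2)^2 − 1 = 7.226%
The highest effective annual rate is Copper Financial at 7.226%.

Copper Financial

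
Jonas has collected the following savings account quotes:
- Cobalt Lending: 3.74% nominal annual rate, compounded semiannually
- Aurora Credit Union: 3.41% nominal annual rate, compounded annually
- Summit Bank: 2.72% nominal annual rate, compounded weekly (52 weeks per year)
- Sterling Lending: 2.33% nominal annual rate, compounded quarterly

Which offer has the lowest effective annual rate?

Sterling Lending

Cobalt Lending: (1 + 0.0374/2)^2 − 1 = 3.775%
Aurora Credit Union: compounded annually, EAR = 3.410%
Summit Bank: (1 + 0.0272/52)^52 − 1 = 2.757%
Sterling Lending: (1 + 0.0233/4)^4 − 1 = 2.350%
The lowest effective annual rate is Sterling Lending at 2.350%.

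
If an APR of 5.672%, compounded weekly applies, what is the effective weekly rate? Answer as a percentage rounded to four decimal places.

With a nominal annual rate compounded weekly, the periodic rate is the nominal rate divided by 52.
i = 0.05672 / 52 = 0.0010908 = 0.1091%.

0.1091%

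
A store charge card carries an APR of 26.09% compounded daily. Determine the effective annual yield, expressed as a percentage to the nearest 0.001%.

EAR = (1 + 0.2609/365)^365 − 1.
= (1 + 0.000715)^365 − 1 = 1.297977 − 1 = 29.798%.

29.798%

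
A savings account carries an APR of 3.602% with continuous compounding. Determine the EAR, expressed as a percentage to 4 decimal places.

3.6677%

With continuous compounding, EAR = e^0.03602 − 1.
e^0.03602 = 1.036677, so EAR = 0.036677 = 3.6677%.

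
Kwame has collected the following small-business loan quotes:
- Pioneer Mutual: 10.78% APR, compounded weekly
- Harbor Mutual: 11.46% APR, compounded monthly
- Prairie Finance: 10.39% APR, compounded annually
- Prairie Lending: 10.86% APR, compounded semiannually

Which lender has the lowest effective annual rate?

Pioneer Mutual: (1 + 0.1078/52)^52 − 1 = 11.370%
Harbor Mutual: (1 + 0.1146/12)^12 − 1 = 12.082%
Prairie Finance: compounded annually, EAR = 10.390%
Prairie Lending: (1 + 0.1086/2)^2 − 1 = 11.155%
The lowest effective annual rate is Prairie Finance at 10.390%.

Prairie Finance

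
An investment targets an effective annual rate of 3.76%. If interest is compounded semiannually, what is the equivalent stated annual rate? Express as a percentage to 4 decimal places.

(1 + r/2)^2 − 1 = 0.0376, so 1 + r/2 = 1.0376^(1/2).
r/2 = 0.018627, so r = 0.037253 = 3.7253%.

3.7253%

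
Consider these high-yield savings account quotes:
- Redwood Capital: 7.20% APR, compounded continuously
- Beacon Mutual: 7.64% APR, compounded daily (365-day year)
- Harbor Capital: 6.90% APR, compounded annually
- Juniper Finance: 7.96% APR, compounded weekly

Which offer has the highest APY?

Redwood Capital: e^0.0720 − 1 = 7.466%
Beacon Mutual: (1 + 0.0764/365)^365 − 1 = 7.939%
Harbor Capital: compounded annually, EAR = 6.900%
Juniper Finance: (1 + 0.0796/52)^52 − 1 = 8.279%
The highest effective annual rate is Juniper Finance at 8.279%.

Juniper Finance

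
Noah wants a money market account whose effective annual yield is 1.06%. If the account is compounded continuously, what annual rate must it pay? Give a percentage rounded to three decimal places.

Continuous: nominal r satisfies e^r − 1 = 0.0106.
r = ln(1 + 0.0106) = ln(1.0106) = 0.010544 = 1.054%.

1.054%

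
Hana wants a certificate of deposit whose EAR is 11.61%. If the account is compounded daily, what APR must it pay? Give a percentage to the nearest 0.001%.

(1 + r/365)^365 − 1 = 0.1161, so 1 + r/365 = 1.1161^(1/365).
r/365 = 0.000301, so r = 0.109857 = 10.986%.

10.986%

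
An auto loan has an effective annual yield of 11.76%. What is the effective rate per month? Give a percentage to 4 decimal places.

0.9308%

The per-month rate i satisfies (1 + i)^12 = 1 + 0.1176.
i = 1.1176^(1/12) − 1 = 0.0093083 = 0.9308%.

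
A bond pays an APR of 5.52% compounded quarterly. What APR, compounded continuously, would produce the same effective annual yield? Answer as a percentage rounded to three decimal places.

5.482%

EAR = (1 + 0.0552/4)^4 − 1 = 0.056353.
Equivalent continuous rate: r = ln(1 + 0.056353) = 0.054823 = 5.482%.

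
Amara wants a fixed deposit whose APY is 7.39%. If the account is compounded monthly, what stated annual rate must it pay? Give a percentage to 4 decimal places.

7.1509%

(1 + r/12)^12 − 1 = 0.0739, so 1 + r/12 = 1.0739^(1/12).
r/12 = 0.005959, so r = 0.071509 = 7.1509%.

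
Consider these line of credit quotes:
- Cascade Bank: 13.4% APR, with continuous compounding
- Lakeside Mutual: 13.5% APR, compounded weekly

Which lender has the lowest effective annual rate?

Cascade Bank

Cascade Bank: e^0.134 − 1 = 14.339%
Lakeside Mutual: (1 + 0.135/52)^52 − 1 = 14.434%
The lowest effective annual rate is Cascade Bank at 14.339%.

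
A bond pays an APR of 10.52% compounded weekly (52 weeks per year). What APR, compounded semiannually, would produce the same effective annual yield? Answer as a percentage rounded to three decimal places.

10.790%

EAR = (1 + 0.1052/52)^52 − 1 = 0.110815.
Solve (1 + r/2)^2 = 1.110815: r/2 = 1.110815^(1/2) − 1 = 0.053952, so r = 0.107904 = 10.790%.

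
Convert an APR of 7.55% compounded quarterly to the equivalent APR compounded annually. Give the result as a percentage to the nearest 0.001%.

EAR = (1 + 0.0755/4)^4 − 1 = 0.077665.
Compounded annually, the equivalent nominal rate is the EAR itself: 7.766%.

7.766%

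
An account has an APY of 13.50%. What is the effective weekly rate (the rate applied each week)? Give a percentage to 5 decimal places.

The per-week rate i satisfies (1 + i)^52 = 1 + 0.1350.
i = 1.1350^(1/52) − 1 = 0.0024382 = 0.24382%.

0.24382%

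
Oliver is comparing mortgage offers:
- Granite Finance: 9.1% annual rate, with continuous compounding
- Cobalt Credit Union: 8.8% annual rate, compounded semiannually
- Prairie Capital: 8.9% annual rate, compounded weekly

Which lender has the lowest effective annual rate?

Granite Finance: e^0.091 − 1 = 9.527%
Cobalt Credit Union: (1 + 0.088/2)^2 − 1 = 8.994%
Prairie Capital: (1 + 0.089/52)^52 − 1 = 9.300%
The lowest effective annual rate is Cobalt Credit Union at 8.994%.

Cobalt Credit Union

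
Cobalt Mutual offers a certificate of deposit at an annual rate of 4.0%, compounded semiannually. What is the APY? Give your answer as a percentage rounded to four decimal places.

4.0400%

EAR = (1 + 0.040/2)^2 − 1.
= (1 + 0.020000)^2 − 1 = 1.040400 − 1 = 4.0400%.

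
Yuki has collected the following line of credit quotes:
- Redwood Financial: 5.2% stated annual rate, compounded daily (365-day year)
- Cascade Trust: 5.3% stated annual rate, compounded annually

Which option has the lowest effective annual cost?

Redwood Financial: (1 + 0.052/365)^365 − 1 = 5.337%
Cascade Trust: compounded annually, EAR = 5.300%
The lowest effective annual rate is Cascade Trust at 5.300%.

Cascade Trust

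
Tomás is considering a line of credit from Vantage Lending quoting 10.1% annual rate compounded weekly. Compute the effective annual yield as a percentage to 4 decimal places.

EAR = (1 + 0.101/52)^52 − 1.
= (1 + 0.001942)^52 − 1 = 1.106168 − 1 = 10.6168%.

10.6168%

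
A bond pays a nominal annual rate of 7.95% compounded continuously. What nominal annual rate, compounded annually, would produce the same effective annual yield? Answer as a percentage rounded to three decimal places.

8.275%

EAR under continuous compounding: e^0.0795 − 1 = 0.082746.
Compounded annually, the equivalent nominal rate is the EAR itself: 8.275%.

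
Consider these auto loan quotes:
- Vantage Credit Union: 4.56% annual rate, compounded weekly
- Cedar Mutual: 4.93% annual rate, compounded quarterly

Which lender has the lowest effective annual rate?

Vantage Credit Union

Vantage Credit Union: (1 + 0.0456/52)^52 − 1 = 4.663%
Cedar Mutual: (1 + 0.0493/4)^4 − 1 = 5.022%
The lowest effective annual rate is Vantage Credit Union at 4.663%.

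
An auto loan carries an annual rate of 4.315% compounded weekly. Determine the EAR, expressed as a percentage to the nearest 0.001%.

EAR = (1 + 0.04315/52)^52 − 1.
= 1.044076 − 1 = 4.408%.

4.408%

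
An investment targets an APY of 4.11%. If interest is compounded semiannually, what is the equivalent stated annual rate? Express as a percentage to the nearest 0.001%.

(1 + r/2)^2 − 1 = 0.0411, so 1 + r/2 = 1.0411^(1/2).
r/2 = 0.020343, so r = 0.040686 = 4.069%.

4.069%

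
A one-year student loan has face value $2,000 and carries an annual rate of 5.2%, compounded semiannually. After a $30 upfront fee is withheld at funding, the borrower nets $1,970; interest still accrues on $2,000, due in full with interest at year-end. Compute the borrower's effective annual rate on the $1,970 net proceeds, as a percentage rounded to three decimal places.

6.871%

Amount owed after one year: 2,000 × (1 + 0.052/2)^2 = 2,000 × 1.052676 = $2,105.35.
Effective rate on net proceeds: 2,105.35 / 1,970 − 1 = 0.068707 = 6.871%.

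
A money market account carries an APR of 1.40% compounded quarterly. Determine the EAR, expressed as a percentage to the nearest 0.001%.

1.407%

EAR = (1 + 0.0140/4)^4 − 1.
= 1.014074 − 1 = 1.407%.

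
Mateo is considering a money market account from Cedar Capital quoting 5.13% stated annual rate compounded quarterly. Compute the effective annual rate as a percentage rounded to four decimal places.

EAR = (1 + 0.0513/4)^4 − 1.
= (1 + 0.012825)^4 − 1 = 1.052295 − 1 = 5.2295%.

5.2295%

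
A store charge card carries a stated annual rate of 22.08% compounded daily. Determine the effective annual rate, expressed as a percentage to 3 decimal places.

EAR = (1 + 0.2208/365)^365 − 1.
= (1 + 0.000605)^365 − 1 = 1.246991 − 1 = 24.699%.

24.699%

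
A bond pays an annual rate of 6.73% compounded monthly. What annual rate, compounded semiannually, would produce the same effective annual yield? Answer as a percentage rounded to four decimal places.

6.8251%

EAR = (1 + 0.0673/12)^12 − 1 = 0.069415.
Solve (1 + r/2)^2 = 1.069415: r/2 = 1.069415^(1/2) − 1 = 0.034125, so r = 0.068251 = 6.8251%.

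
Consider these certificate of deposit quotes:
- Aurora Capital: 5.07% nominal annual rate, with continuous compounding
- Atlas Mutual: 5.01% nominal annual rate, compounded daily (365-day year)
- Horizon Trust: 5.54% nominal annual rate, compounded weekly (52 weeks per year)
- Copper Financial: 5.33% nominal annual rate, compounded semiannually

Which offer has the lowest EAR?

Atlas Mutual

Aurora Capital: e^0.0507 − 1 = 5.201%
Atlas Mutual: (1 + 0.0501/365)^365 − 1 = 5.137%
Horizon Trust: (1 + 0.0554/52)^52 − 1 = 5.693%
Copper Financial: (1 + 0.0533/2)^2 − 1 = 5.401%
The lowest effective annual rate is Atlas Mutual at 5.137%.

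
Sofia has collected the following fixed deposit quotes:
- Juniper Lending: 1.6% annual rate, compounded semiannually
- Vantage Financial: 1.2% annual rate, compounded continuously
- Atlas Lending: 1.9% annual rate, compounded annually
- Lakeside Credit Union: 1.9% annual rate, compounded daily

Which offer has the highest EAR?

Lakeside Credit Union

Juniper Lending: (1 + 0.016/2)^2 − 1 = 1.606%
Vantage Financial: e^0.012 − 1 = 1.207%
Atlas Lending: compounded annually, EAR = 1.900%
Lakeside Credit Union: (1 + 0.019/365)^365 − 1 = 1.918%
The highest effective annual rate is Lakeside Credit Union at 1.918%.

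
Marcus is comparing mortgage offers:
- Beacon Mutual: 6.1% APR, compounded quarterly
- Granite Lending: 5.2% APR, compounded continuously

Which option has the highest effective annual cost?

Beacon Mutual: (1 + 0.061/4)^4 − 1 = 6.241%
Granite Lending: e^0.052 − 1 = 5.338%
The highest effective annual rate is Beacon Mutual at 6.241%.

Beacon Mutual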